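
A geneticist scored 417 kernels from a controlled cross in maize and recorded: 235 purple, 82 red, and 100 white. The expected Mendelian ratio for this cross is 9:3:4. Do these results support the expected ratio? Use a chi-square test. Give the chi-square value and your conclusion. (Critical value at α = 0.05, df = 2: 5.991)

Expected counts for N = 417 under a 9:3:4 ratio (total parts = 16):
  purple: 417 × 9/16 = 234.5625
  red: 417 × 3/16 = 78.1875
  white: 417 × 4/16 = 104.25
χ² = Σ (O − E)² / E
  purple: (235 − 234.5625)² / 234.5625 = 0.0008
  red: (82 − 78.1875)² / 78.1875 = 0.1859
  white: (100 − 104.25)² / 104.25 = 0.1733
χ² = 0.0008 + 0.1859 + 0.1733 = 0.360
Degrees of freedom = 3 − 1 = 2; critical value at α = 0.05 is 5.991.
Since 0.360 < 5.991, we fail to reject the null hypothesis — the data are consistent with the 9:3:4 ratio.

0.360; consistent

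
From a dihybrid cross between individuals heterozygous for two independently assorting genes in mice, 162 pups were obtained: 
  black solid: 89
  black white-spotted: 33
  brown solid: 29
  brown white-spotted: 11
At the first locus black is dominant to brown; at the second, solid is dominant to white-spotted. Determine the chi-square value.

0.414

A dihybrid F₂ with independent assortment and complete dominance at both loci gives a 9:3:3:1 phenotypic ratio.
Under the 9:3:3:1 hypothesis (Σ ratio = 16, N = 162):
  black solid: 162 × 9/16 = 91.125
  black white-spotted: 162 × 3/16 = 30.375
  brown solid: 162 × 3/16 = 30.375
  brown white-spotted: 162 × 1/16 = 10.125
χ² = Σ (O − E)² / E
  black solid: (89 − 91.125)² / 91.125 = 0.0496
  black white-spotted: (33 − 30.375)² / 30.375 = 0.2269
  brown solid: (29 − 30.375)² / 30.375 = 0.0622
  brown white-spotted: (11 − 10.125)² / 10.125 = 0.0756
χ² = 0.0496 + 0.2269 + 0.0622 + 0.0756 = 0.4143 ≈ 0.414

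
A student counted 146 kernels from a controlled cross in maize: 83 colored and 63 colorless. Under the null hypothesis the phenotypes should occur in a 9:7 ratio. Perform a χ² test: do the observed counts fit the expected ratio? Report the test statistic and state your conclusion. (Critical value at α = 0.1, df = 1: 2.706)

Under the 9:7 hypothesis (Σ ratio = 16, N = 146):
  colored: 146 × 9/16 = 82.125
  colorless: 146 × 7/16 = 63.875
χ² = Σ (O − E)² / E
  colored: (83 − 82.125)² / 82.125 = 0.0093
  colorless: (63 − 63.875)² / 63.875 = 0.0120
χ² = 0.0093 + 0.0120 = 0.0213 ≈ 0.021
Degrees of freedom = 2 − 1 = 1; critical value at α = 0.1 is 2.706.
Since 0.021 < 2.706, we fail to reject the null hypothesis — the data are consistent with the 9:7 ratio.

0.021; consistent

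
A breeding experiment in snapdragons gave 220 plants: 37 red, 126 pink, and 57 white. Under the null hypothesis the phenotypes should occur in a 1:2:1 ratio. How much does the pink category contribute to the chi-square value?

Total ratio parts = 4. Expected numbers out of 220:
  red: 220 × 1/4 = 55
  pink: 220 × 2/4 = 110
  white: 220 × 1/4 = 55
Contribution of pink: (126 − 110)² / 110 = 2.3273

2.327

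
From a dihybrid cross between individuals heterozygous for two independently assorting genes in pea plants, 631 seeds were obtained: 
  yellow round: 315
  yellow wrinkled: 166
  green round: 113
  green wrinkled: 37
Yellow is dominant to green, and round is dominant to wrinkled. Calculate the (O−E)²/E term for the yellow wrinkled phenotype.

A dihybrid F₂ with independent assortment and complete dominance at both loci gives a 9:3:3:1 phenotypic ratio.
Under the 9:3:3:1 hypothesis (Σ ratio = 16, N = 631):
  yellow round: 631 × 9/16 = 354.9375
  yellow wrinkled: 631 × 3/16 = 118.3125
  green round: 631 × 3/16 = 118.3125
  green wrinkled: 631 × 1/16 = 39.4375
Contribution of yellow wrinkled: (166 − 118.3125)² / 118.3125 = 19.2211

19.221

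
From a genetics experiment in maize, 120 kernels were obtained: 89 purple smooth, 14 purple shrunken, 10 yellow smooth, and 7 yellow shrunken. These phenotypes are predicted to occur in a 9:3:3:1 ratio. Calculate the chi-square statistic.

17.037

Total ratio parts = 16. Expected numbers out of 120:
  purple smooth: 120 × 9/16 = 67.5
  purple shrunken: 120 × 3/16 = 22.5
  yellow smooth: 120 × 3/16 = 22.5
  yellow shrunken: 120 × 1/16 = 7.5
χ² = Σ (O − E)² / E
  purple smooth: (89 − 67.5)² / 67.5 = 6.8481
  purple shrunken: (14 − 22.5)² / 22.5 = 3.2111
  yellow smooth: (10 − 22.5)² / 22.5 = 6.9444
  yellow shrunken: (7 − 7.5)² / 7.5 = 0.0333
χ² = 6.8481 + 3.2111 + 6.9444 + 0.0333 = 17.0369 ≈ 17.037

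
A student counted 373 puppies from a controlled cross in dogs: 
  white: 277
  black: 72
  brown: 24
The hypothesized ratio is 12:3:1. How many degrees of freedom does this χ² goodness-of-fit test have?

A goodness-of-fit test with 3 phenotype classes has df = 3 − 1 = 2.

2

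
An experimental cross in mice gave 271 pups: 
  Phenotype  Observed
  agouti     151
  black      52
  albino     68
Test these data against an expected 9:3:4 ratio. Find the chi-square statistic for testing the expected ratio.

Under the 9:3:4 hypothesis (Σ ratio = 16, N = 271):
  agouti: 271 × 9/16 = 152.4375
  black: 271 × 3/16 = 50.8125
  albino: 271 × 4/16 = 67.75
χ² = Σ (O − E)² / E
  agouti: (151 − 152.4375)² / 152.4375 = 0.0136
  black: (52 − 50.8125)² / 50.8125 = 0.0278
  albino: (68 − 67.75)² / 67.75 = 0.0009
χ² = 0.0136 + 0.0278 + 0.0009 = 0.0423 ≈ 0.042

0.042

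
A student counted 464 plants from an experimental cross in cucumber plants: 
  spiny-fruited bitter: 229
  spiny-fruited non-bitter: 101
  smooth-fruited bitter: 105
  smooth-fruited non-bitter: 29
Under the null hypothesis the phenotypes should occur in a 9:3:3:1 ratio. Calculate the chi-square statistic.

Total ratio parts = 16. Expected numbers out of 464:
  spiny-fruited bitter: 464 × 9/16 = 261
  spiny-fruited non-bitter: 464 × 3/16 = 87
  smooth-fruited bitter: 464 × 3/16 = 87
  smooth-fruited non-bitter: 464 × 1/16 = 29
χ² = Σ (O − E)² / E
  spiny-fruited bitter: (229 − 261)² / 261 = 3.9234
  spiny-fruited non-bitter: (101 − 87)² / 87 = 2.2529
  smooth-fruited bitter: (105 − 87)² / 87 = 3.7241
  smooth-fruited non-bitter: (29 − 29)² / 29 = 0.0000
χ² = 3.9234 + 2.2529 + 3.7241 + 0.0000 = 9.9004 ≈ 9.900

9.900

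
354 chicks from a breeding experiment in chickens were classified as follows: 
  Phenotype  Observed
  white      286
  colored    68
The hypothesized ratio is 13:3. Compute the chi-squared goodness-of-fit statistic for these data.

0.049

The 13:3 ratio has 16 parts, so with N = 354 the expected counts are:
  white: 354 × 13/16 = 287.625
  colored: 354 × 3/16 = 66.375
χ² = Σ (O − E)² / E
  white: (286 − 287.625)² / 287.625 = 0.0092
  colored: (68 − 66.375)² / 66.375 = 0.0398
χ² = 0.0092 + 0.0398 = 0.049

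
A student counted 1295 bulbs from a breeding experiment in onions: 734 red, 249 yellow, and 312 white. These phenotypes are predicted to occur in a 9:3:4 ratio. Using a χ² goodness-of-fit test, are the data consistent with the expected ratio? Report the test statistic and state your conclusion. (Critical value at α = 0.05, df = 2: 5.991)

The 9:3:4 ratio has 16 parts, so with N = 1295 the expected counts are:
  red: 1295 × 9/16 = 728.4375
  yellow: 1295 × 3/16 = 242.8125
  white: 1295 × 4/16 = 323.75
χ² = Σ (O − E)² / E
  red: (734 − 728.4375)² / 728.4375 = 0.0425
  yellow: (249 − 242.8125)² / 242.8125 = 0.1577
  white: (312 − 323.75)² / 323.75 = 0.4264
χ² = 0.0425 + 0.1577 + 0.4264 = 0.6266 ≈ 0.627
Degrees of freedom = 3 − 1 = 2; critical value at α = 0.05 is 5.991.
Since 0.627 < 5.991, we fail to reject the null hypothesis — the data are consistent with the 9:3:4 ratio.

0.627; consistent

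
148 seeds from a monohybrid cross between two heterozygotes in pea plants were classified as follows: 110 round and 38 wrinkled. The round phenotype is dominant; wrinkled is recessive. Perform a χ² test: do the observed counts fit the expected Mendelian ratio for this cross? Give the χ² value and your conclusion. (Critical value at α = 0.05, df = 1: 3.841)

For a monohybrid cross between heterozygotes with complete dominance, the expected phenotypic ratio is 3:1.
Under the 3:1 hypothesis (Σ ratio = 4, N = 148):
  round: 148 × 3/4 = 111
  wrinkled: 148 × 1/4 = 37
χ² = Σ (O − E)² / E
  round: (110 − 111)² / 111 = 0.0090
  wrinkled: (38 − 37)² / 37 = 0.0270
χ² = 0.0090 + 0.0270 = 0.036
Degrees of freedom = 2 − 1 = 1; critical value at α = 0.05 is 3.841.
Since 0.036 < 3.841, we fail to reject the null hypothesis — the data are consistent with the 3:1 ratio.

0.036; consistent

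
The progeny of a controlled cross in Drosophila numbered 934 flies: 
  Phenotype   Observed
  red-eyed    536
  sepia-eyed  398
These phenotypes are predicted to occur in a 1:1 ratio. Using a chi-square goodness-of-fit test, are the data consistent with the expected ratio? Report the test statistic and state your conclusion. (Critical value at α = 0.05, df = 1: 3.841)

20.390; not consistent

Expected counts for N = 934 under a 1:1 ratio (total parts = 2):
  red-eyed: 934 × 1/2 = 467
  sepia-eyed: 934 × 1/2 = 467
χ² = Σ (O − E)² / E
  red-eyed: (536 − 467)² / 467 = 10.1949
  sepia-eyed: (398 − 467)² / 467 = 10.1949
χ² = 10.1949 + 10.1949 = 20.3898 ≈ 20.390
Degrees of freedom = 2 − 1 = 1; critical value at α = 0.05 is 3.841.
Since 20.390 > 3.841, we reject the null hypothesis — the data do not fit the 1:1 ratio.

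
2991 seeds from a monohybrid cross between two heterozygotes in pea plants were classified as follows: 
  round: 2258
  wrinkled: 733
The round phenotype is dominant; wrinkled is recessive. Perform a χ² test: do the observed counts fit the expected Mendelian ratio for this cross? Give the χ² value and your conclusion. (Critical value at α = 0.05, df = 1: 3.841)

0.388; consistent

For a monohybrid cross between heterozygotes with complete dominance, the expected phenotypic ratio is 3:1.
Under the 3:1 hypothesis (Σ ratio = 4, N = 2991):
  round: 2991 × 3/4 = 2243.25
  wrinkled: 2991 × 1/4 = 747.75
χ² = Σ (O − E)² / E
  round: (2258 − 2243.25)² / 2243.25 = 0.0970
  wrinkled: (733 − 747.75)² / 747.75 = 0.2910
χ² = 0.0970 + 0.2910 = 0.388
Degrees of freedom = 2 − 1 = 1; critical value at α = 0.05 is 3.841.
Since 0.388 < 3.841, we fail to reject the null hypothesis — the data are consistent with the 3:1 ratio.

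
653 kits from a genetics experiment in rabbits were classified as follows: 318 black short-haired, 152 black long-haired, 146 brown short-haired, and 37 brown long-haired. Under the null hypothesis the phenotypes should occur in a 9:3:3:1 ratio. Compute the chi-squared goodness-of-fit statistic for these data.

Under the 9:3:3:1 hypothesis (Σ ratio = 16, N = 653):
  black short-haired: 653 × 9/16 = 367.3125
  black long-haired: 653 × 3/16 = 122.4375
  brown short-haired: 653 × 3/16 = 122.4375
  brown long-haired: 653 × 1/16 = 40.8125
χ² = Σ (O − E)² / E
  black short-haired: (318 − 367.3125)² / 367.3125 = 6.6203
  black long-haired: (152 − 122.4375)² / 122.4375 = 7.1379
  brown short-haired: (146 − 122.4375)² / 122.4375 = 4.5345
  brown long-haired: (37 − 40.8125)² / 40.8125 = 0.3561
χ² = 6.6203 + 7.1379 + 4.5345 + 0.3561 = 18.6488 ≈ 18.649

18.649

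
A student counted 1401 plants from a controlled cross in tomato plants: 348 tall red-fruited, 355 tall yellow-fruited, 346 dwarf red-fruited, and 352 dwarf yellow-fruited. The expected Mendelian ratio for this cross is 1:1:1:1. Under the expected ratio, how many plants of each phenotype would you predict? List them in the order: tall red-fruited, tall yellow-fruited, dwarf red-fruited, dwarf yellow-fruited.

Expected counts for N = 1401 under a 1:1:1:1 ratio (total parts = 4):
  tall red-fruited: 1401 × 1/4 = 350.25
  tall yellow-fruited: 1401 × 1/4 = 350.25
  dwarf red-fruited: 1401 × 1/4 = 350.25
  dwarf yellow-fruited: 1401 × 1/4 = 350.25

350.25, 350.25, 350.25, 350.25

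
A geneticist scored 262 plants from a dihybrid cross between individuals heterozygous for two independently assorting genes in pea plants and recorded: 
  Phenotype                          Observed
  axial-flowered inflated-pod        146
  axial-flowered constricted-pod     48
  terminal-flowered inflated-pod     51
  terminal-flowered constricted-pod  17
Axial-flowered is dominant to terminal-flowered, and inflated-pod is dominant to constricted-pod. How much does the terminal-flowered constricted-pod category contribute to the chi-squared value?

0.024

A dihybrid F₂ with independent assortment and complete dominance at both loci gives a 9:3:3:1 phenotypic ratio.
Expected counts for N = 262 under a 9:3:3:1 ratio (total parts = 16):
  axial-flowered inflated-pod: 262 × 9/16 = 147.375
  axial-flowered constricted-pod: 262 × 3/16 = 49.125
  terminal-flowered inflated-pod: 262 × 3/16 = 49.125
  terminal-flowered constricted-pod: 262 × 1/16 = 16.375
Contribution of terminal-flowered constricted-pod: (17 − 16.375)² / 16.375 = 0.0239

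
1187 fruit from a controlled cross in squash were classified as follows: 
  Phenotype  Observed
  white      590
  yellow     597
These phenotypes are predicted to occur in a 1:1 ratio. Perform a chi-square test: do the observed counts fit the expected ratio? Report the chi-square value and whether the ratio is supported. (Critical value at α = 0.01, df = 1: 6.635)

0.041; consistent

Total ratio parts = 2. Expected numbers out of 1187:
  white: 1187 × 1/2 = 593.5
  yellow: 1187 × 1/2 = 593.5
χ² = Σ (O − E)² / E
  white: (590 − 593.5)² / 593.5 = 0.0206
  yellow: (597 − 593.5)² / 593.5 = 0.0206
χ² = 0.0206 + 0.0206 = 0.0412 ≈ 0.041
Degrees of freedom = 2 − 1 = 1; critical value at α = 0.01 is 6.635.
Since 0.041 < 6.635, we fail to reject the null hypothesis — the data are consistent with the 1:1 ratio.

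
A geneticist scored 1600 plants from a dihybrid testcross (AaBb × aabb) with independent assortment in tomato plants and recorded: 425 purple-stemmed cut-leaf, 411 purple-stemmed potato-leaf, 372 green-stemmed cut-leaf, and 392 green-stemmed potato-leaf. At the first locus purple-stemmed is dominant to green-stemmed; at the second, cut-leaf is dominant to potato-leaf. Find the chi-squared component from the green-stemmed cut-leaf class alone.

A dihybrid testcross with independent assortment gives a 1:1:1:1 ratio.
The 1:1:1:1 ratio has 4 parts, so with N = 1600 the expected counts are:
  purple-stemmed cut-leaf: 1600 × 1/4 = 400
  purple-stemmed potato-leaf: 1600 × 1/4 = 400
  green-stemmed cut-leaf: 1600 × 1/4 = 400
  green-stemmed potato-leaf: 1600 × 1/4 = 400
Contribution of green-stemmed cut-leaf: (372 − 400)² / 400 = 1.9600

1.960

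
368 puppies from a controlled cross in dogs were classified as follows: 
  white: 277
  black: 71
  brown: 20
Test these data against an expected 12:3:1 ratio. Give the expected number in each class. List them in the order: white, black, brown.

The 12:3:1 ratio has 16 parts, so with N = 368 the expected counts are:
  white: 368 × 12/16 = 276
  black: 368 × 3/16 = 69
  brown: 368 × 1/16 = 23

276, 69, 23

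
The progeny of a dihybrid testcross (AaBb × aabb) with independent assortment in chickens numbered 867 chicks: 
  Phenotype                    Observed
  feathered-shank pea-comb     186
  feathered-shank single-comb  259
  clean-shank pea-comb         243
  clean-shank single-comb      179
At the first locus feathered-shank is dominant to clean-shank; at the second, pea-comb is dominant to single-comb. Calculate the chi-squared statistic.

22.352

A dihybrid testcross with independent assortment gives a 1:1:1:1 ratio.
Expected counts for N = 867 under a 1:1:1:1 ratio (total parts = 4):
  feathered-shank pea-comb: 867 × 1/4 = 216.75
  feathered-shank single-comb: 867 × 1/4 = 216.75
  clean-shank pea-comb: 867 × 1/4 = 216.75
  clean-shank single-comb: 867 × 1/4 = 216.75
χ² = Σ (O − E)² / E
  feathered-shank pea-comb: (186 − 216.75)² / 216.75 = 4.3625
  feathered-shank single-comb: (259 − 216.75)² / 216.75 = 8.2356
  clean-shank pea-comb: (243 − 216.75)² / 216.75 = 3.1791
  clean-shank single-comb: (179 − 216.75)² / 216.75 = 6.5747
χ² = 4.3625 + 8.2356 + 3.1791 + 6.5747 = 22.3519 ≈ 22.352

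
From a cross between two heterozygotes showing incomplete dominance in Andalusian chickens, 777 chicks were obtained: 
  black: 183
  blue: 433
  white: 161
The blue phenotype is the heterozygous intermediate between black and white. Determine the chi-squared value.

With incomplete dominance, a heterozygote × heterozygote cross gives a 1:2:1 phenotypic ratio.
The 1:2:1 ratio has 4 parts, so with N = 777 the expected counts are:
  black: 777 × 1/4 = 194.25
  blue: 777 × 2/4 = 388.5
  white: 777 × 1/4 = 194.25
χ² = Σ (O − E)² / E
  black: (183 − 194.25)² / 194.25 = 0.6515
  blue: (433 − 388.5)² / 388.5 = 5.0972
  white: (161 − 194.25)² / 194.25 = 5.6914
χ² = 0.6515 + 5.0972 + 5.6914 = 11.4401 ≈ 11.440

11.440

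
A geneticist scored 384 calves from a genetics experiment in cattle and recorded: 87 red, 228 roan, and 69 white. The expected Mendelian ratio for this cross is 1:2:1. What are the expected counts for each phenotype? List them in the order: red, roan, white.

The 1:2:1 ratio has 4 parts, so with N = 384 the expected counts are:
  red: 384 × 1/4 = 96
  roan: 384 × 2/4 = 192
  white: 384 × 1/4 = 96

96, 192, 96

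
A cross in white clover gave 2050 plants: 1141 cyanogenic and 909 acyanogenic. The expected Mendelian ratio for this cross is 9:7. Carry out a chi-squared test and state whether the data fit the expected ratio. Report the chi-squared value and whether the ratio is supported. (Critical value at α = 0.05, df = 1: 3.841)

Under the 9:7 hypothesis (Σ ratio = 16, N = 2050):
  cyanogenic: 2050 × 9/16 = 1153.125
  acyanogenic: 2050 × 7/16 = 896.875
χ² = Σ (O − E)² / E
  cyanogenic: (1141 − 1153.125)² / 1153.125 = 0.1275
  acyanogenic: (909 − 896.875)² / 896.875 = 0.1639
χ² = 0.1275 + 0.1639 = 0.2914 ≈ 0.291
Degrees of freedom = 2 − 1 = 1; critical value at α = 0.05 is 3.841.
Since 0.291 < 3.841, we fail to reject the null hypothesis — the data are consistent with the 9:7 ratio.

0.291; consistent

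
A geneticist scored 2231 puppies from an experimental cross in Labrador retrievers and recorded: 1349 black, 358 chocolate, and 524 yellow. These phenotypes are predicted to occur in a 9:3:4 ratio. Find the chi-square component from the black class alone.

Under the 9:3:4 hypothesis (Σ ratio = 16, N = 2231):
  black: 2231 × 9/16 = 1254.9375
  chocolate: 2231 × 3/16 = 418.3125
  yellow: 2231 × 4/16 = 557.75
Contribution of black: (1349 − 1254.9375)² / 1254.9375 = 7.0504

7.050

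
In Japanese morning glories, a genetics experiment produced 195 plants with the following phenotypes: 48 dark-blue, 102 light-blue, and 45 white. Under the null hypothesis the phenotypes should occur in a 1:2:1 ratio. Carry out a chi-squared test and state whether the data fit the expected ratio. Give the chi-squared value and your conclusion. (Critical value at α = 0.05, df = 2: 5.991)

0.508; consistent

The 1:2:1 ratio has 4 parts, so with N = 195 the expected counts are:
  dark-blue: 195 × 1/4 = 48.75
  light-blue: 195 × 2/4 = 97.5
  white: 195 × 1/4 = 48.75
χ² = Σ (O − E)² / E
  dark-blue: (48 − 48.75)² / 48.75 = 0.0115
  light-blue: (102 − 97.5)² / 97.5 = 0.2077
  white: (45 − 48.75)² / 48.75 = 0.2885
χ² = 0.0115 + 0.2077 + 0.2885 = 0.5077 ≈ 0.508
Degrees of freedom = 3 − 1 = 2; critical value at α = 0.05 is 5.991.
Since 0.508 < 5.991, we fail to reject the null hypothesis — the data are consistent with the 1:2:1 ratio.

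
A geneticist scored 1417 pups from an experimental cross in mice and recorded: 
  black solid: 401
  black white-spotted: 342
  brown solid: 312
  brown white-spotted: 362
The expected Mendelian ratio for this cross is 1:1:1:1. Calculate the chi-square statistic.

11.802

Total ratio parts = 4. Expected numbers out of 1417:
  black solid: 1417 × 1/4 = 354.25
  black white-spotted: 1417 × 1/4 = 354.25
  brown solid: 1417 × 1/4 = 354.25
  brown white-spotted: 1417 × 1/4 = 354.25
χ² = Σ (O − E)² / E
  black solid: (401 − 354.25)² / 354.25 = 6.1695
  black white-spotted: (342 − 354.25)² / 354.25 = 0.4236
  brown solid: (312 − 354.25)² / 354.25 = 5.0390
  brown white-spotted: (362 − 354.25)² / 354.25 = 0.1695
χ² = 6.1695 + 0.4236 + 5.0390 + 0.1695 = 11.8016 ≈ 11.802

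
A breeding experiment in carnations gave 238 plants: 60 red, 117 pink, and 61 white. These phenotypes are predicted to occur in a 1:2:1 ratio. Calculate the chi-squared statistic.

0.076

Under the 1:2:1 hypothesis (Σ ratio = 4, N = 238):
  red: 238 × 1/4 = 59.5
  pink: 238 × 2/4 = 119
  white: 238 × 1/4 = 59.5
χ² = Σ (O − E)² / E
  red: (60 − 59.5)² / 59.5 = 0.0042
  pink: (117 − 119)² / 119 = 0.0336
  white: (61 − 59.5)² / 59.5 = 0.0378
χ² = 0.0042 + 0.0336 + 0.0378 = 0.0756 ≈ 0.076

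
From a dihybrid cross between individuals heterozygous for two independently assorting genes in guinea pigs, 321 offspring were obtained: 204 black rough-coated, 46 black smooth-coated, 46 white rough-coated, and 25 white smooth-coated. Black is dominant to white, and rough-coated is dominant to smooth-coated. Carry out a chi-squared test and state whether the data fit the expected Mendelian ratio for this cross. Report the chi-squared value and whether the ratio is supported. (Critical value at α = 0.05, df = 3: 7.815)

A dihybrid F₂ with independent assortment and complete dominance at both loci gives a 9:3:3:1 phenotypic ratio.
The 9:3:3:1 ratio has 16 parts, so with N = 321 the expected counts are:
  black rough-coated: 321 × 9/16 = 180.5625
  black smooth-coated: 321 × 3/16 = 60.1875
  white rough-coated: 321 × 3/16 = 60.1875
  white smooth-coated: 321 × 1/16 = 20.0625
χ² = Σ (O − E)² / E
  black rough-coated: (204 − 180.5625)² / 180.5625 = 3.0423
  black smooth-coated: (46 − 60.1875)² / 60.1875 = 3.3443
  white rough-coated: (46 − 60.1875)² / 60.1875 = 3.3443
  white smooth-coated: (25 − 20.0625)² / 20.0625 = 1.2151
χ² = 3.0423 + 3.3443 + 3.3443 + 1.2151 = 10.946
Degrees of freedom = 4 − 1 = 3; critical value at α = 0.05 is 7.815.
Since 10.946 > 7.815, we reject the null hypothesis — the data do not fit the 9:3:3:1 ratio.

10.946; not consistent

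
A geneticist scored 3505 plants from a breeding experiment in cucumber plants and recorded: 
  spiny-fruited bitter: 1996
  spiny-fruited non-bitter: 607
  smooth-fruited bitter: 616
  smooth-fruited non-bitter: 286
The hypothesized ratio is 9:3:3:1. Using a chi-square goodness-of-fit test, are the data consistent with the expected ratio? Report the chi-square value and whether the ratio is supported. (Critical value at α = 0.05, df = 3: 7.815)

27.171; not consistent

Expected counts for N = 3505 under a 9:3:3:1 ratio (total parts = 16):
  spiny-fruited bitter: 3505 × 9/16 = 1971.5625
  spiny-fruited non-bitter: 3505 × 3/16 = 657.1875
  smooth-fruited bitter: 3505 × 3/16 = 657.1875
  smooth-fruited non-bitter: 3505 × 1/16 = 219.0625
χ² = Σ (O − E)² / E
  spiny-fruited bitter: (1996 − 1971.5625)² / 1971.5625 = 0.3029
  spiny-fruited non-bitter: (607 − 657.1875)² / 657.1875 = 3.8327
  smooth-fruited bitter: (616 − 657.1875)² / 657.1875 = 2.5813
  smooth-fruited non-bitter: (286 − 219.0625)² / 219.0625 = 20.4537
χ² = 0.3029 + 3.8327 + 2.5813 + 20.4537 = 27.1706 ≈ 27.171
Degrees of freedom = 4 − 1 = 3; critical value at α = 0.05 is 7.815.
Since 27.171 > 7.815, we reject the null hypothesis — the data do not fit the 9:3:3:1 ratio.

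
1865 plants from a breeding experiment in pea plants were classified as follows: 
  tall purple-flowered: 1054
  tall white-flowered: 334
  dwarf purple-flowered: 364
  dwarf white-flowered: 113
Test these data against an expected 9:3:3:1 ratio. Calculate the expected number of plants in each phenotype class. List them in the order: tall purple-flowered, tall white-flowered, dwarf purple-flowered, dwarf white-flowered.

1049.0625, 349.6875, 349.6875, 116.5625

The 9:3:3:1 ratio has 16 parts, so with N = 1865 the expected counts are:
  tall purple-flowered: 1865 × 9/16 = 1049.0625
  tall white-flowered: 1865 × 3/16 = 349.6875
  dwarf purple-flowered: 1865 × 3/16 = 349.6875
  dwarf white-flowered: 1865 × 1/16 = 116.5625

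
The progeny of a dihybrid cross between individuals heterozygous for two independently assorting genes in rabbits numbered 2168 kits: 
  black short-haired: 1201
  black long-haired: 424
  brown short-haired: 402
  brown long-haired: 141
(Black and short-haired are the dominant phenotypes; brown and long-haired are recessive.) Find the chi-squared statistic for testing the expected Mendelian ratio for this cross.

A dihybrid F₂ with independent assortment and complete dominance at both loci gives a 9:3:3:1 phenotypic ratio.
Under the 9:3:3:1 hypothesis (Σ ratio = 16, N = 2168):
  black short-haired: 2168 × 9/16 = 1219.5
  black long-haired: 2168 × 3/16 = 406.5
  brown short-haired: 2168 × 3/16 = 406.5
  brown long-haired: 2168 × 1/16 = 135.5
χ² = Σ (O − E)² / E
  black short-haired: (1201 − 1219.5)² / 1219.5 = 0.2806
  black long-haired: (424 − 406.5)² / 406.5 = 0.7534
  brown short-haired: (402 − 406.5)² / 406.5 = 0.0498
  brown long-haired: (141 − 135.5)² / 135.5 = 0.2232
χ² = 0.2806 + 0.7534 + 0.0498 + 0.2232 = 1.307

1.307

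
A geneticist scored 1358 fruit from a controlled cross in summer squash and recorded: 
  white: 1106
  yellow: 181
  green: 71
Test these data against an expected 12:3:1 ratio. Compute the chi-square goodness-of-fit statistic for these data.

31.074

The 12:3:1 ratio has 16 parts, so with N = 1358 the expected counts are:
  white: 1358 × 12/16 = 1018.5
  yellow: 1358 × 3/16 = 254.625
  green: 1358 × 1/16 = 84.875
χ² = Σ (O − E)² / E
  white: (1106 − 1018.5)² / 1018.5 = 7.5172
  yellow: (181 − 254.625)² / 254.625 = 21.2887
  green: (71 − 84.875)² / 84.875 = 2.2682
χ² = 7.5172 + 21.2887 + 2.2682 = 31.0741 ≈ 31.074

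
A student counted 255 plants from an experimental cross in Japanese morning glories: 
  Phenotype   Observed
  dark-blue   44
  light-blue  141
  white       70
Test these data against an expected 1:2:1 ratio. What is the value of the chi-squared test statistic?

8.161

The 1:2:1 ratio has 4 parts, so with N = 255 the expected counts are:
  dark-blue: 255 × 1/4 = 63.75
  light-blue: 255 × 2/4 = 127.5
  white: 255 × 1/4 = 63.75
χ² = Σ (O − E)² / E
  dark-blue: (44 − 63.75)² / 63.75 = 6.1186
  light-blue: (141 − 127.5)² / 127.5 = 1.4294
  white: (70 − 63.75)² / 63.75 = 0.6127
χ² = 6.1186 + 1.4294 + 0.6127 = 8.1607 ≈ 8.161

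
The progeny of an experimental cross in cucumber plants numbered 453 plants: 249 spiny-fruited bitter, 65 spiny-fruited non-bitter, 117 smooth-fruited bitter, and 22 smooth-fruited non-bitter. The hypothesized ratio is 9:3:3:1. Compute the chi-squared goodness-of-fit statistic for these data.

18.323

The 9:3:3:1 ratio has 16 parts, so with N = 453 the expected counts are:
  spiny-fruited bitter: 453 × 9/16 = 254.8125
  spiny-fruited non-bitter: 453 × 3/16 = 84.9375
  smooth-fruited bitter: 453 × 3/16 = 84.9375
  smooth-fruited non-bitter: 453 × 1/16 = 28.3125
χ² = Σ (O − E)² / E
  spiny-fruited bitter: (249 − 254.8125)² / 254.8125 = 0.1326
  spiny-fruited non-bitter: (65 − 84.9375)² / 84.9375 = 4.6800
  smooth-fruited bitter: (117 − 84.9375)² / 84.9375 = 12.1031
  smooth-fruited non-bitter: (22 − 28.3125)² / 28.3125 = 1.4074
χ² = 0.1326 + 4.6800 + 12.1031 + 1.4074 = 18.3231 ≈ 18.323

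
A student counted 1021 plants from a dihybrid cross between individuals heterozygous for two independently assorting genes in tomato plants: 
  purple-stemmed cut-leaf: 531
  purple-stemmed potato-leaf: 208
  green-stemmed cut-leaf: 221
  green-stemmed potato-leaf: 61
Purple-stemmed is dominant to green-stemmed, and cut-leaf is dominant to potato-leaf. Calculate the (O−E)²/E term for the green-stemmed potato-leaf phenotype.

0.124

A dihybrid F₂ with independent assortment and complete dominance at both loci gives a 9:3:3:1 phenotypic ratio.
Under the 9:3:3:1 hypothesis (Σ ratio = 16, N = 1021):
  purple-stemmed cut-leaf: 1021 × 9/16 = 574.3125
  purple-stemmed potato-leaf: 1021 × 3/16 = 191.4375
  green-stemmed cut-leaf: 1021 × 3/16 = 191.4375
  green-stemmed potato-leaf: 1021 × 1/16 = 63.8125
Contribution of green-stemmed potato-leaf: (61 − 63.8125)² / 63.8125 = 0.1240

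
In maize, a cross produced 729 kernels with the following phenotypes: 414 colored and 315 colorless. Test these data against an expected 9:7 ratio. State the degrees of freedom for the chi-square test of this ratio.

1

A goodness-of-fit test with 2 phenotype classes has df = 2 − 1 = 1.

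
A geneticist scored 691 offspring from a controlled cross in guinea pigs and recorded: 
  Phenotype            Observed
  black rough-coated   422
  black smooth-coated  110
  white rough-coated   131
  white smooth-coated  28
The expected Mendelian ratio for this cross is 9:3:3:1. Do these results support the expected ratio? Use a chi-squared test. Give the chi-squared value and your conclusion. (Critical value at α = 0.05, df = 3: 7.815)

Total ratio parts = 16. Expected numbers out of 691:
  black rough-coated: 691 × 9/16 = 388.6875
  black smooth-coated: 691 × 3/16 = 129.5625
  white rough-coated: 691 × 3/16 = 129.5625
  white smooth-coated: 691 × 1/16 = 43.1875
χ² = Σ (O − E)² / E
  black rough-coated: (422 − 388.6875)² / 388.6875 = 2.8551
  black smooth-coated: (110 − 129.5625)² / 129.5625 = 2.9537
  white rough-coated: (131 − 129.5625)² / 129.5625 = 0.0159
  white smooth-coated: (28 − 43.1875)² / 43.1875 = 5.3409
χ² = 2.8551 + 2.9537 + 0.0159 + 5.3409 = 11.1656 ≈ 11.166
Degrees of freedom = 4 − 1 = 3; critical value at α = 0.05 is 7.815.
Since 11.166 > 7.815, we reject the null hypothesis — the data do not fit the 9:3:3:1 ratio.

11.166; not consistent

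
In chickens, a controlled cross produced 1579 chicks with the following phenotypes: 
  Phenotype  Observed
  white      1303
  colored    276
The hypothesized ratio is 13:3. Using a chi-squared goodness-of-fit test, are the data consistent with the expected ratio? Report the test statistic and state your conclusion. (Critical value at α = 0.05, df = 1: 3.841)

Expected counts for N = 1579 under a 13:3 ratio (total parts = 16):
  white: 1579 × 13/16 = 1282.9375
  colored: 1579 × 3/16 = 296.0625
χ² = Σ (O − E)² / E
  white: (1303 − 1282.9375)² / 1282.9375 = 0.3137
  colored: (276 − 296.0625)² / 296.0625 = 1.3595
χ² = 0.3137 + 1.3595 = 1.6732 ≈ 1.673
Degrees of freedom = 2 − 1 = 1; critical value at α = 0.05 is 3.841.
Since 1.673 < 3.841, we fail to reject the null hypothesis — the data are consistent with the 13:3 ratio.

1.673; consistent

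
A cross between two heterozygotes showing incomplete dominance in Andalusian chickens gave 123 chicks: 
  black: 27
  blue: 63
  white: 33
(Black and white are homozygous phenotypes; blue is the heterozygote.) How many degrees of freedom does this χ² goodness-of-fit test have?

2

With incomplete dominance, a heterozygote × heterozygote cross gives a 1:2:1 phenotypic ratio.
A goodness-of-fit test with 3 phenotype classes has df = 3 − 1 = 2.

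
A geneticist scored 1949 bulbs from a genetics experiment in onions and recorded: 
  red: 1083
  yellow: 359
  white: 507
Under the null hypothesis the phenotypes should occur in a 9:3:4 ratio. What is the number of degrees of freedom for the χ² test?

2

A goodness-of-fit test with 3 phenotype classes has df = 3 − 1 = 2.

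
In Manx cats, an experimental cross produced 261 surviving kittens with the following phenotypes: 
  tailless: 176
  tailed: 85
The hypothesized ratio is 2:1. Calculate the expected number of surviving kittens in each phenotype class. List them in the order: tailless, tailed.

174, 87

Total ratio parts = 3. Expected numbers out of 261:
  tailless: 261 × 2/3 = 174
  tailed: 261 × 1/3 = 87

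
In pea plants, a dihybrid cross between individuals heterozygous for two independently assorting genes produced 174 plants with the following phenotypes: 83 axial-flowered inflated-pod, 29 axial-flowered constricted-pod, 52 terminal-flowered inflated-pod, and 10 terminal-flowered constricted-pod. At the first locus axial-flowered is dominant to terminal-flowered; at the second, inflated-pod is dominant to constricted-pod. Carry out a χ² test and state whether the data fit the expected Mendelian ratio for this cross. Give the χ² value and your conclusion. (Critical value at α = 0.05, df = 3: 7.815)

A dihybrid F₂ with independent assortment and complete dominance at both loci gives a 9:3:3:1 phenotypic ratio.
Total ratio parts = 16. Expected numbers out of 174:
  axial-flowered inflated-pod: 174 × 9/16 = 97.875
  axial-flowered constricted-pod: 174 × 3/16 = 32.625
  terminal-flowered inflated-pod: 174 × 3/16 = 32.625
  terminal-flowered constricted-pod: 174 × 1/16 = 10.875
χ² = Σ (O − E)² / E
  axial-flowered inflated-pod: (83 − 97.875)² / 97.875 = 2.2607
  axial-flowered constricted-pod: (29 − 32.625)² / 32.625 = 0.4028
  terminal-flowered inflated-pod: (52 − 32.625)² / 32.625 = 11.5062
  terminal-flowered constricted-pod: (10 − 10.875)² / 10.875 = 0.0704
χ² = 2.2607 + 0.4028 + 11.5062 + 0.0704 = 14.2401 ≈ 14.240
Degrees of freedom = 4 − 1 = 3; critical value at α = 0.05 is 7.815.
Since 14.240 > 7.815, we reject the null hypothesis — the data do not fit the 9:3:3:1 ratio.

14.240; not consistent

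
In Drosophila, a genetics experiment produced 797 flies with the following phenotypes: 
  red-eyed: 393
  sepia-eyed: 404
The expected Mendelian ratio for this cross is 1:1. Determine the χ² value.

Total ratio parts = 2. Expected numbers out of 797:
  red-eyed: 797 × 1/2 = 398.5
  sepia-eyed: 797 × 1/2 = 398.5
χ² = Σ (O − E)² / E
  red-eyed: (393 − 398.5)² / 398.5 = 0.0759
  sepia-eyed: (404 − 398.5)² / 398.5 = 0.0759
χ² = 0.0759 + 0.0759 = 0.1518 ≈ 0.152

0.152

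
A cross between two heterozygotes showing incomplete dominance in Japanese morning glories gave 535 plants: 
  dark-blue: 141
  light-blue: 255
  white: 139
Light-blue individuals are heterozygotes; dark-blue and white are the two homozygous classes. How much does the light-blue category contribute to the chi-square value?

0.584

With incomplete dominance, a heterozygote × heterozygote cross gives a 1:2:1 phenotypic ratio.
Expected counts for N = 535 under a 1:2:1 ratio (total parts = 4):
  dark-blue: 535 × 1/4 = 133.75
  light-blue: 535 × 2/4 = 267.5
  white: 535 × 1/4 = 133.75
Contribution of light-blue: (255 − 267.5)² / 267.5 = 0.5841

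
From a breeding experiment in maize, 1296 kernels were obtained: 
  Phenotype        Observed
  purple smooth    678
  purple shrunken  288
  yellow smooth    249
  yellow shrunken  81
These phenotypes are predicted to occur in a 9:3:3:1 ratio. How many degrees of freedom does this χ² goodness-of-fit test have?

3

A goodness-of-fit test with 4 phenotype classes has df = 4 − 1 = 3.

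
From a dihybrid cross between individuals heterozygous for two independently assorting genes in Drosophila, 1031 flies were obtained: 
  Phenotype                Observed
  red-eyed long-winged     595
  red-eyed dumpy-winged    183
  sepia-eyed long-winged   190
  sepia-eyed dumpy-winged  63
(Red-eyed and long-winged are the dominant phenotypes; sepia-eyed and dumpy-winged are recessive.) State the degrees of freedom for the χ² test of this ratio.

3

A dihybrid F₂ with independent assortment and complete dominance at both loci gives a 9:3:3:1 phenotypic ratio.
A goodness-of-fit test with 4 phenotype classes has df = 4 − 1 = 3.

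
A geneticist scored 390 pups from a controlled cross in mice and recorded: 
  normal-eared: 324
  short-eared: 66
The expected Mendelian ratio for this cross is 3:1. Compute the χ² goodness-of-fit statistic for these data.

Under the 3:1 hypothesis (Σ ratio = 4, N = 390):
  normal-eared: 390 × 3/4 = 292.5
  short-eared: 390 × 1/4 = 97.5
χ² = Σ (O − E)² / E
  normal-eared: (324 − 292.5)² / 292.5 = 3.3923
  short-eared: (66 − 97.5)² / 97.5 = 10.1769
χ² = 3.3923 + 10.1769 = 13.5692 ≈ 13.569

13.569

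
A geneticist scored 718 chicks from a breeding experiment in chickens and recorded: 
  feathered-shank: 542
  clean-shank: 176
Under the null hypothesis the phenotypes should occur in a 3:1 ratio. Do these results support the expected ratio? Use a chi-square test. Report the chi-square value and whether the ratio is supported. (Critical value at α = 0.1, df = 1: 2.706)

0.091; consistent

The 3:1 ratio has 4 parts, so with N = 718 the expected counts are:
  feathered-shank: 718 × 3/4 = 538.5
  clean-shank: 718 × 1/4 = 179.5
χ² = Σ (O − E)² / E
  feathered-shank: (542 − 538.5)² / 538.5 = 0.0227
  clean-shank: (176 − 179.5)² / 179.5 = 0.0682
χ² = 0.0227 + 0.0682 = 0.0909 ≈ 0.091
Degrees of freedom = 2 − 1 = 1; critical value at α = 0.1 is 2.706.
Since 0.091 < 2.706, we fail to reject the null hypothesis — the data are consistent with the 3:1 ratio.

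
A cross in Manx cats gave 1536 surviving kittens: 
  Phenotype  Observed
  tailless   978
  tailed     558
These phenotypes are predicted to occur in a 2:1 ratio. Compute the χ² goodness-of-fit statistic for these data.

Total ratio parts = 3. Expected numbers out of 1536:
  tailless: 1536 × 2/3 = 1024
  tailed: 1536 × 1/3 = 512
χ² = Σ (O − E)² / E
  tailless: (978 − 1024)² / 1024 = 2.0664
  tailed: (558 − 512)² / 512 = 4.1328
χ² = 2.0664 + 4.1328 = 6.1992 ≈ 6.199

6.199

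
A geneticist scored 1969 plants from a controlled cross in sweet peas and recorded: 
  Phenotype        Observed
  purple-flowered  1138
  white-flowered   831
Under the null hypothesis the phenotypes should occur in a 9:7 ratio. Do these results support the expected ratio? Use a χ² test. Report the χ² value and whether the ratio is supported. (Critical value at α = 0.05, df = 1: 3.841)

1.912; consistent

The 9:7 ratio has 16 parts, so with N = 1969 the expected counts are:
  purple-flowered: 1969 × 9/16 = 1107.5625
  white-flowered: 1969 × 7/16 = 861.4375
χ² = Σ (O − E)² / E
  purple-flowered: (1138 − 1107.5625)² / 1107.5625 = 0.8365
  white-flowered: (831 − 861.4375)² / 861.4375 = 1.0755
χ² = 0.8365 + 1.0755 = 1.912
Degrees of freedom = 2 − 1 = 1; critical value at α = 0.05 is 3.841.
Since 1.912 < 3.841, we fail to reject the null hypothesis — the data are consistent with the 9:7 ratio.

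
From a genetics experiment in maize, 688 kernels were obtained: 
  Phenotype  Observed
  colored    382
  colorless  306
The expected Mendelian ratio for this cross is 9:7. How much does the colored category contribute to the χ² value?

Under the 9:7 hypothesis (Σ ratio = 16, N = 688):
  colored: 688 × 9/16 = 387
  colorless: 688 × 7/16 = 301
Contribution of colored: (382 − 387)² / 387 = 0.0646

0.065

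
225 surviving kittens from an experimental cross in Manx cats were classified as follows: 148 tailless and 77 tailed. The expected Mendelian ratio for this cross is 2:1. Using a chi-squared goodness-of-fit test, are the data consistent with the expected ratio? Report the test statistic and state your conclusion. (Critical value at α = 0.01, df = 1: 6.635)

0.080; consistent

Total ratio parts = 3. Expected numbers out of 225:
  tailless: 225 × 2/3 = 150
  tailed: 225 × 1/3 = 75
χ² = Σ (O − E)² / E
  tailless: (148 − 150)² / 150 = 0.0267
  tailed: (77 − 75)² / 75 = 0.0533
χ² = 0.0267 + 0.0533 = 0.080
Degrees of freedom = 2 − 1 = 1; critical value at α = 0.01 is 6.635.
Since 0.080 < 6.635, we fail to reject the null hypothesis — the data are consistent with the 2:1 ratio.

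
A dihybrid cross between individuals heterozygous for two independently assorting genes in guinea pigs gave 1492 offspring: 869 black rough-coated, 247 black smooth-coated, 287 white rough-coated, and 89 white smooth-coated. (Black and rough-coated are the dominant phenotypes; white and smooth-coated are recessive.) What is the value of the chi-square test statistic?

5.270

A dihybrid F₂ with independent assortment and complete dominance at both loci gives a 9:3:3:1 phenotypic ratio.
Expected counts for N = 1492 under a 9:3:3:1 ratio (total parts = 16):
  black rough-coated: 1492 × 9/16 = 839.25
  black smooth-coated: 1492 × 3/16 = 279.75
  white rough-coated: 1492 × 3/16 = 279.75
  white smooth-coated: 1492 × 1/16 = 93.25
χ² = Σ (O − E)² / E
  black rough-coated: (869 − 839.25)² / 839.25 = 1.0546
  black smooth-coated: (247 − 279.75)² / 279.75 = 3.8340
  white rough-coated: (287 − 279.75)² / 279.75 = 0.1879
  white smooth-coated: (89 − 93.25)² / 93.25 = 0.1937
χ² = 1.0546 + 3.8340 + 0.1879 + 0.1937 = 5.2702 ≈ 5.270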